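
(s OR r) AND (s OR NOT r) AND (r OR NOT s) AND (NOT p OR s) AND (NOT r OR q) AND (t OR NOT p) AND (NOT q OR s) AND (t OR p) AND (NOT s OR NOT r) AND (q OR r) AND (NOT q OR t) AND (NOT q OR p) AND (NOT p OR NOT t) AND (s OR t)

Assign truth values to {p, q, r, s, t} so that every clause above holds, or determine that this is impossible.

Branch on s: set s = true.
The clause (r) is unit, so r = true.
That conflicts with the unit clause (NOT r).
That branch fails; take s = false instead.
The clause (r) is unit, so r = true.
That conflicts with the unit clause (NOT r).
Both values of s lead to a conflict.

UNSATISFIABLE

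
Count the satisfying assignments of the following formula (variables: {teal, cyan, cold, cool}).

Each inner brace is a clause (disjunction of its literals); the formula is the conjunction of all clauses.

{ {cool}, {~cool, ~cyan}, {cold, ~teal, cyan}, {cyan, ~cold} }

There are 2^4 = 16 truth assignments over (teal, cyan, cold, cool).
Check each against the 4 clauses (columns in the order teal, cyan, cold, cool):
  F F F F  ✗ fails (cool)
  F F F T  ✓ satisfies all
  F F T F  ✗ fails (cool)
  F F T T  ✗ fails (cyan | ~cold)
  F T F F  ✗ fails (cool)
  F T F T  ✗ fails (~cool | ~cyan)
  F T T F  ✗ fails (cool)
  F T T T  ✗ fails (~cool | ~cyan)
  T F F F  ✗ fails (cool)
  T F F T  ✗ fails (cold | ~teal | cyan)
  T F T F  ✗ fails (cool)
  T F T T  ✗ fails (cyan | ~cold)
  T T F F  ✗ fails (cool)
  T T F T  ✗ fails (~cool | ~cyan)
  T T T F  ✗ fails (cool)
  T T T T  ✗ fails (~cool | ~cyan)
1 of the 16 rows is a model.

1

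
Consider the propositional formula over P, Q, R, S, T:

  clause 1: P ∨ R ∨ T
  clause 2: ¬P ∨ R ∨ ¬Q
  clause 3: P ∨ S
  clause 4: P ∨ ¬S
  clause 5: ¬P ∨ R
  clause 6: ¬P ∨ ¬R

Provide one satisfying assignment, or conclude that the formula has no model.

UNSATISFIABLE

Try P = True.
Unit clause (R) forces R = True.
But (¬R) is also a unit clause — contradiction.
Backtrack on P: now try P = False.
Unit clause (S) forces S = True.
But (¬S) is also a unit clause — contradiction.
Either choice for P ends in contradiction.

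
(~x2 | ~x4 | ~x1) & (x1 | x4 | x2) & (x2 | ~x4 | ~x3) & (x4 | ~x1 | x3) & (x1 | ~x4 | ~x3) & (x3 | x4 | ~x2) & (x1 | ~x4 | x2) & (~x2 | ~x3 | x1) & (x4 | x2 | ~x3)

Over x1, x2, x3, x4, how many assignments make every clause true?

3

There are 2^4 = 16 truth assignments over (x1, x2, x3, x4).
Split on x2. With x2 = 1, the clauses containing x2 are satisfied and ~x2 drops from the rest; 2 of the 2^3 = 8 assignments to the other variables satisfy what remains.
With x2 = 0, by the same count on the reduced clause set, 1 assignment works.
(One model: x1=F, x2=T, x3=F, x4=T.)
Total: 2 + 1 = 3.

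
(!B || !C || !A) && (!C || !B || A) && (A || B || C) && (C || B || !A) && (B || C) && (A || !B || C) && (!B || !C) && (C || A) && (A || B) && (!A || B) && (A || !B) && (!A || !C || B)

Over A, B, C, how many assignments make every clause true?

There are 2^3 = 8 truth assignments over (A, B, C).
Check each against the 12 clauses (columns in the order A, B, C):
  F F F  ✗ fails (A || B || C)
  F F T  ✗ fails (A || B)
  F T F  ✗ fails (A || !B || C)
  F T T  ✗ fails (!C || !B || A)
  T F F  ✗ fails (C || B || !A)
  T F T  ✗ fails (!A || B)
  T T F  ✓ satisfies all
  T T T  ✗ fails (!B || !C || !A)
1 of the 8 rows is a model.

1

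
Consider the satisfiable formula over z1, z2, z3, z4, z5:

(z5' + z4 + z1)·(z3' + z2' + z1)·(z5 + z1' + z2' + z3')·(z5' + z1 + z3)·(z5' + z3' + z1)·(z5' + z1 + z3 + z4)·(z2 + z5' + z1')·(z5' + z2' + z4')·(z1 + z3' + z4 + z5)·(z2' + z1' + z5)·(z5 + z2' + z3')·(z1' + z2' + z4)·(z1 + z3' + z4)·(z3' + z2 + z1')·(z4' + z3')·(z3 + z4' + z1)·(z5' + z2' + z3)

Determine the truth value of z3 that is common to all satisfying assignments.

False

Suppose z3 = 1.
Unit clause (z4') forces z4 = 0.
Unit clause (z1) forces z1 = 1.
Unit clause (z2') forces z2 = 0.
But (z2) is also a unit clause — contradiction.
So every satisfying assignment has z3 = False.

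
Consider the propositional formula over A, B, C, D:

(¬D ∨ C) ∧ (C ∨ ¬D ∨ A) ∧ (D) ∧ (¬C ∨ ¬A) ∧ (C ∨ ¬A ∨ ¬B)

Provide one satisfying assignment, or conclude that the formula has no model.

A ↦ False; B ↦ False; C ↦ True; D ↦ True

From the singleton clause (D), D = True.
From the singleton clause (C), C = True.
From the singleton clause (¬A), A = False.
No clause remains; B is free.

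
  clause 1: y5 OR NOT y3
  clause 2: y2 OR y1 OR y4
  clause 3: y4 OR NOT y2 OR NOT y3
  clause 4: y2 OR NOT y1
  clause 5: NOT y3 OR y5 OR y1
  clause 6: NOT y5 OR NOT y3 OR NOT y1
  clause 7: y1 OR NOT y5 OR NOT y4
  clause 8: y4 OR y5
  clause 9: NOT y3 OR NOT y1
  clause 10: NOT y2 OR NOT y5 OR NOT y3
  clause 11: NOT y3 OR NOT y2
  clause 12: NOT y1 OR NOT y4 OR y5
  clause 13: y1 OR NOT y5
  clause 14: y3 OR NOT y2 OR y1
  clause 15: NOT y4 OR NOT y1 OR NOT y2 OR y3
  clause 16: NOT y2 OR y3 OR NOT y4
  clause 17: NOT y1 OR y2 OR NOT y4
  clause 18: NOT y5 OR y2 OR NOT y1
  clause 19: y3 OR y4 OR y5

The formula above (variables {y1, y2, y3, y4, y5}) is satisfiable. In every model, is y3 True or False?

Suppose y3 = true.
(y5) alone gives y5 = true.
(NOT y1) alone gives y1 = false.
That conflicts with the unit clause (y1).
So every satisfying assignment has y3 = False.

False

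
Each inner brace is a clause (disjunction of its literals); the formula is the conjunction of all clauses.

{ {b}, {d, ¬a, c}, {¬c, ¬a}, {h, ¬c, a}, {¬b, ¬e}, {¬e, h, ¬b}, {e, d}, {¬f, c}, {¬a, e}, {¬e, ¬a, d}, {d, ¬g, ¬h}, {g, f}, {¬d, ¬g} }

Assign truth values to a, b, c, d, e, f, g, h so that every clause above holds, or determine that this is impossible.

a: False,  b: True,  c: True,  d: True,  e: False,  f: True,  g: False,  h: True

The clause (b) is unit, so b = True.
The clause (¬e) is unit, so e = False.
The clause (d) is unit, so d = True.
The clause (¬a) is unit, so a = False.
The clause (¬g) is unit, so g = False.
The clause (f) is unit, so f = True.
The clause (c) is unit, so c = True.
The clause (h) is unit, so h = True.
Every clause now holds.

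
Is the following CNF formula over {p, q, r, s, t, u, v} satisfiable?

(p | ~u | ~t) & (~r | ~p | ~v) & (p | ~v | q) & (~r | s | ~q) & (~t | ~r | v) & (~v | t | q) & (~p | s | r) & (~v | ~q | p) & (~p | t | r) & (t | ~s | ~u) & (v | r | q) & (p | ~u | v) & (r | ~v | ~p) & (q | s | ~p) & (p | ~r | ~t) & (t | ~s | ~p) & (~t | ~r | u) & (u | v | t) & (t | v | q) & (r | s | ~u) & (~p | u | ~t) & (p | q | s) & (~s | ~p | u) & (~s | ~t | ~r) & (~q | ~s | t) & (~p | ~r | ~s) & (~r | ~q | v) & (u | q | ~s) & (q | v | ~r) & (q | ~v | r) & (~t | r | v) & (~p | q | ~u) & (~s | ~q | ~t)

Case p = 1:
Case r = 0:
From the singleton clause (s), s = 1.
From the singleton clause (t), t = 1.
From the singleton clause (~v), v = 0.
But (v) is also a unit clause — contradiction.
So r must be the other value — set r = 1.
From the singleton clause (~v), v = 0.
From the singleton clause (~t), t = 0.
From the singleton clause (~s), s = 0.
From the singleton clause (~q), q = 0.
But (q) is also a unit clause — contradiction.
Neither r = 1 nor r = 0 works.
So p must be the other value — set p = 0.
Case u = 0:
Case v = 0:
From the singleton clause (t), t = 1.
From the singleton clause (~r), r = 0.
But (r) is also a unit clause — contradiction.
So v must be the other value — set v = 1.
From the singleton clause (q), q = 1.
But (~q) is also a unit clause — contradiction.
Neither v = 1 nor v = 0 works.
So u must be the other value — set u = 1.
From the singleton clause (~t), t = 0.
From the singleton clause (~s), s = 0.
From the singleton clause (v), v = 1.
From the singleton clause (q), q = 1.
But (~q) is also a unit clause — contradiction.
Neither u = 1 nor u = 0 works.
Neither p = 1 nor p = 0 works.
No assignment satisfies every clause.

Unsatisfiable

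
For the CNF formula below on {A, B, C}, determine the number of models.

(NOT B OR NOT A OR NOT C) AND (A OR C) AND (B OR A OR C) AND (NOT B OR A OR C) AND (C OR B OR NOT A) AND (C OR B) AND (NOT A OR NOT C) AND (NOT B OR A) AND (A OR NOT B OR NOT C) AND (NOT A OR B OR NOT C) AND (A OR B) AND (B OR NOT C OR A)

There are 2^3 = 8 truth assignments over (A, B, C).
Split on A. With A = true, the clauses containing A are satisfied and NOT A drops from the rest; 1 of the 2^2 = 4 assignments to the other variables satisfy what remains.
With A = false, by the same count on the reduced clause set, 0 assignments work.
(One model: A=T, B=T, C=F.)
Total: 1 + 0 = 1.

1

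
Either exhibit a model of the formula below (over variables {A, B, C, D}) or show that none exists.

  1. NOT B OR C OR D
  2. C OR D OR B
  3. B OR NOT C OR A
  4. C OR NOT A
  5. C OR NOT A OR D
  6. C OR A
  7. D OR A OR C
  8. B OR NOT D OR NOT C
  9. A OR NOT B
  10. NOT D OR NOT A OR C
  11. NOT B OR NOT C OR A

Case C = true:
Case B = true:
(A) alone gives A = true.
All clauses hold; D can take either value.

A=true,  B=true,  C=true,  D=true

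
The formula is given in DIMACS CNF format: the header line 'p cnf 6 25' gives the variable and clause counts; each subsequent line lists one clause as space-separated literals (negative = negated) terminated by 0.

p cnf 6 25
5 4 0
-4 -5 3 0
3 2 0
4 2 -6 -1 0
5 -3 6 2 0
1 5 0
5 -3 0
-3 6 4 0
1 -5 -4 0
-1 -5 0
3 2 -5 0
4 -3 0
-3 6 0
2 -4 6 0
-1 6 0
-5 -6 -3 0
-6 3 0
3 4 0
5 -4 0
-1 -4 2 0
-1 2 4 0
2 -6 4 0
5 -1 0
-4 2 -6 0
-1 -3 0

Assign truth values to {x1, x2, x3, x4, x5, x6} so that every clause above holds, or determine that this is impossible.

Try x5 = True.
Unit clause (¬x1) forces x1 = False.
Unit clause (¬x4) forces x4 = False.
Unit clause (¬x3) forces x3 = False.
Now (x3) is unsatisfied and unit — conflict.
That branch fails; take x5 = False instead.
Unit clause (x4) forces x4 = True.
Now (¬x4) is unsatisfied and unit — conflict.
Neither x5 = True nor x5 = False works.

UNSATISFIABLE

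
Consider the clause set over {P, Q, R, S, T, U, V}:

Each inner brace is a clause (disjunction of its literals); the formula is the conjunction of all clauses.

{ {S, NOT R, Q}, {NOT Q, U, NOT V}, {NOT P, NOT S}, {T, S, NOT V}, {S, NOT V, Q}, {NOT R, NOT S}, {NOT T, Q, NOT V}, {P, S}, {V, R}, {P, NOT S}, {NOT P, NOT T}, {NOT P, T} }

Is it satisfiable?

Suppose P = false.
Unit clause (S) forces S = true.
That conflicts with the unit clause (NOT S).
Undo P and try P = true.
Unit clause (NOT S) forces S = false.
Unit clause (NOT T) forces T = false.
That conflicts with the unit clause (T).
Either choice for P ends in contradiction.
No assignment satisfies every clause.

Unsatisfiable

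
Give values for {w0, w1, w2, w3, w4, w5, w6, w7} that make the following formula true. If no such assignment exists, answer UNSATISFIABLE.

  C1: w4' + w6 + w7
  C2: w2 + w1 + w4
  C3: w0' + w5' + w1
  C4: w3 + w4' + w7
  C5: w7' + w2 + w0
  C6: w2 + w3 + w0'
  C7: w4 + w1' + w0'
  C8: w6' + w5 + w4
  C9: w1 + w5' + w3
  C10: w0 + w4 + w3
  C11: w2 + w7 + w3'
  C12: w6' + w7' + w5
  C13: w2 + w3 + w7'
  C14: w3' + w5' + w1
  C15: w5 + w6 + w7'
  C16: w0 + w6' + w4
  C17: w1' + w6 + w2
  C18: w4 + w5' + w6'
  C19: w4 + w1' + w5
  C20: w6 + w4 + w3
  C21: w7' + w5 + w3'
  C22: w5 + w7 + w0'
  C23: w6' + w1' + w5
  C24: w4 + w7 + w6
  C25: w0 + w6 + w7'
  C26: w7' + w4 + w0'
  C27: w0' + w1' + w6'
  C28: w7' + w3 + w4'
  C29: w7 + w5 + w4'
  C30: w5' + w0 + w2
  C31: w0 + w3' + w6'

Suppose w4 = 1.
Suppose w6 = 0.
(w7) alone gives w7 = 1.
(w5) alone gives w5 = 1.
(w0) alone gives w0 = 1.
(w1) alone gives w1 = 1.
(w2) alone gives w2 = 1.
(w3) alone gives w3 = 1.
Every clause now holds.

w0: 1, w1: 1, w2: 1, w3: 1, w4: 1, w5: 1, w6: 0, w7: 1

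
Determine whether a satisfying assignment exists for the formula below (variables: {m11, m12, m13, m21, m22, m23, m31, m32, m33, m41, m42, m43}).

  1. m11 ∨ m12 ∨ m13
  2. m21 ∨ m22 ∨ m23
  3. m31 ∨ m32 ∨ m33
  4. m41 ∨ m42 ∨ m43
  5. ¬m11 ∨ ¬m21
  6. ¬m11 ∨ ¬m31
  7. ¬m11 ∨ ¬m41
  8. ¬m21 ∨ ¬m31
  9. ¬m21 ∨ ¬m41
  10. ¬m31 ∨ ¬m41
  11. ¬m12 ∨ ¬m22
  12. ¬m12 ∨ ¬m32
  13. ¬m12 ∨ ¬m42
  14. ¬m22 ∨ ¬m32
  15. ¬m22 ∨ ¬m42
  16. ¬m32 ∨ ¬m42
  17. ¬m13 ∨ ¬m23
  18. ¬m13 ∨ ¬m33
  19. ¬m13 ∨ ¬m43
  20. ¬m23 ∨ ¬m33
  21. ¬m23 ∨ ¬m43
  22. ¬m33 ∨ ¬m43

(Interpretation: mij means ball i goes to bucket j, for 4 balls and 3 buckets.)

Case m11 = False:
Case m12 = True:
The clause (¬m22) is unit, so m22 = False.
The clause (¬m32) is unit, so m32 = False.
The clause (¬m42) is unit, so m42 = False.
Case m21 = True:
The clause (¬m31) is unit, so m31 = False.
The clause (m33) is unit, so m33 = True.
The clause (¬m41) is unit, so m41 = False.
The clause (m43) is unit, so m43 = True.
Now (¬m43) is unsatisfied and unit — conflict.
Undo m21 and try m21 = False.
The clause (m23) is unit, so m23 = True.
The clause (¬m13) is unit, so m13 = False.
The clause (¬m33) is unit, so m33 = False.
The clause (m31) is unit, so m31 = True.
The clause (¬m41) is unit, so m41 = False.
The clause (m43) is unit, so m43 = True.
Now (¬m43) is unsatisfied and unit — conflict.
Both values of m21 lead to a conflict.
Undo m12 and try m12 = False.
The clause (m13) is unit, so m13 = True.
The clause (¬m23) is unit, so m23 = False.
The clause (¬m33) is unit, so m33 = False.
The clause (¬m43) is unit, so m43 = False.
Case m21 = True:
The clause (¬m31) is unit, so m31 = False.
The clause (m32) is unit, so m32 = True.
The clause (¬m41) is unit, so m41 = False.
The clause (m42) is unit, so m42 = True.
Now (¬m42) is unsatisfied and unit — conflict.
Undo m21 and try m21 = False.
The clause (m22) is unit, so m22 = True.
The clause (¬m32) is unit, so m32 = False.
The clause (m31) is unit, so m31 = True.
The clause (¬m41) is unit, so m41 = False.
The clause (m42) is unit, so m42 = True.
Now (¬m42) is unsatisfied and unit — conflict.
Both values of m21 lead to a conflict.
Both values of m12 lead to a conflict.
Undo m11 and try m11 = True.
The clause (¬m21) is unit, so m21 = False.
The clause (¬m31) is unit, so m31 = False.
The clause (¬m41) is unit, so m41 = False.
Case m22 = True:
The clause (¬m12) is unit, so m12 = False.
The clause (¬m32) is unit, so m32 = False.
The clause (m33) is unit, so m33 = True.
The clause (¬m42) is unit, so m42 = False.
The clause (m43) is unit, so m43 = True.
Now (¬m43) is unsatisfied and unit — conflict.
Undo m22 and try m22 = False.
The clause (m23) is unit, so m23 = True.
The clause (¬m13) is unit, so m13 = False.
The clause (¬m33) is unit, so m33 = False.
The clause (m32) is unit, so m32 = True.
The clause (¬m12) is unit, so m12 = False.
The clause (¬m42) is unit, so m42 = False.
The clause (m43) is unit, so m43 = True.
Now (¬m43) is unsatisfied and unit — conflict.
Both values of m22 lead to a conflict.
Both values of m11 lead to a conflict.
No assignment satisfies every clause.

No, unsatisfiable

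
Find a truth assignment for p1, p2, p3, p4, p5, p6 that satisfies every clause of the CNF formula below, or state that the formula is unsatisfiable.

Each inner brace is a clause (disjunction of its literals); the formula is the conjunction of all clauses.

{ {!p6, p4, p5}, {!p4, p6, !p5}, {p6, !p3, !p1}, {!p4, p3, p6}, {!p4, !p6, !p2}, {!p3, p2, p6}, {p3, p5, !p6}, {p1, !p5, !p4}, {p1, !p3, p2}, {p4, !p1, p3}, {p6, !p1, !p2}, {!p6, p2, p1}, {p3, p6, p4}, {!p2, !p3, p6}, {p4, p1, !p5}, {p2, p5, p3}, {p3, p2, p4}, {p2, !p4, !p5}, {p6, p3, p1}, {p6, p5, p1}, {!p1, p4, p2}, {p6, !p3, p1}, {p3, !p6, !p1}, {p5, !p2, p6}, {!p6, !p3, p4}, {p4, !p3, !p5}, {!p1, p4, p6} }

p1 ↦ true,  p2 ↦ false,  p3 ↦ true,  p4 ↦ true,  p5 ↦ false,  p6 ↦ true

Try p6 = true.
Try p4 = true.
Unit clause (!p2) forces p2 = false.
Unit clause (p1) forces p1 = true.
Unit clause (!p5) forces p5 = false.
Unit clause (p3) forces p3 = true.
This assignment satisfies each clause.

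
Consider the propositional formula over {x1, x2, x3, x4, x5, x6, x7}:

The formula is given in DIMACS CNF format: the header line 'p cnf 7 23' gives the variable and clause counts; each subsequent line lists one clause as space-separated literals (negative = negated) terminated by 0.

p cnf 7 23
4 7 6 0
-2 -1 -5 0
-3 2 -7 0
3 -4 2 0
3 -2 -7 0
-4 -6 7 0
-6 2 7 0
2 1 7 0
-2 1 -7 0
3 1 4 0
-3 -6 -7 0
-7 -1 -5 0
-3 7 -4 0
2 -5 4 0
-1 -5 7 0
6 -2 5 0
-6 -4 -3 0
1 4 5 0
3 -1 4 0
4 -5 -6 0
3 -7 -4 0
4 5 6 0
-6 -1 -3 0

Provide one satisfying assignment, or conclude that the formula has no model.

x1: False,  x2: True,  x3: False,  x4: True,  x5: True,  x6: False,  x7: False

Case x4 = True:
Case x3 = False:
The clause (x2) is unit, so x2 = True.
The clause (¬x7) is unit, so x7 = False.
The clause (¬x6) is unit, so x6 = False.
The clause (x5) is unit, so x5 = True.
The clause (¬x1) is unit, so x1 = False.
All clauses are satisfied.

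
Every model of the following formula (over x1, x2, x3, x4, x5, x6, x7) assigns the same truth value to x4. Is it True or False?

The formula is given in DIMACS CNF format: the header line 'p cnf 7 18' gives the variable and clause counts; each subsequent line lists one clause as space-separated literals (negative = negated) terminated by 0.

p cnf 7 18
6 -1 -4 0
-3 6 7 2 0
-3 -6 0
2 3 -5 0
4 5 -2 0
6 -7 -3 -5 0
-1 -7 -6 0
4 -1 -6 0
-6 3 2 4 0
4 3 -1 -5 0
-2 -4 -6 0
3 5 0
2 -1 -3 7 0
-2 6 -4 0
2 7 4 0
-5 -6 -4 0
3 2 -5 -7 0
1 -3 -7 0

Suppose x4 = True.
Case x6 = True:
The clause (¬x3) is unit, so x3 = False.
The clause (¬x2) is unit, so x2 = False.
The clause (¬x5) is unit, so x5 = False.
Now (x5) is unsatisfied and unit — conflict.
Undo x6 and try x6 = False.
The clause (¬x1) is unit, so x1 = False.
The clause (¬x2) is unit, so x2 = False.
Case x3 = False:
The clause (¬x5) is unit, so x5 = False.
Now (x5) is unsatisfied and unit — conflict.
Undo x3 and try x3 = True.
The clause (x7) is unit, so x7 = True.
Now (¬x7) is unsatisfied and unit — conflict.
Either choice for x3 ends in contradiction.
Either choice for x6 ends in contradiction.
So every satisfying assignment has x4 = False.

False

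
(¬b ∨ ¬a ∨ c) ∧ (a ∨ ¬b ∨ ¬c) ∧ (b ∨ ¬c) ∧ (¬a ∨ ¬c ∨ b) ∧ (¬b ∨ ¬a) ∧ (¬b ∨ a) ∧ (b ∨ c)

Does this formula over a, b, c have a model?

Try b = True.
From the singleton clause (¬a), a = False.
Now (a) is unsatisfied and unit — conflict.
That branch fails; take b = False instead.
From the singleton clause (¬c), c = False.
Now (c) is unsatisfied and unit — conflict.
Neither b = True nor b = False works.
No assignment satisfies every clause.

No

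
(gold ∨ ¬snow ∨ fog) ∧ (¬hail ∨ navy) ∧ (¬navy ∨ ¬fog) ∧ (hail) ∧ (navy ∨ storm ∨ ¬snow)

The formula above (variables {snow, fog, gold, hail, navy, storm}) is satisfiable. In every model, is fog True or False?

False

Suppose fog = True.
From the singleton clause (¬navy), navy = False.
From the singleton clause (¬hail), hail = False.
But (hail) is also a unit clause — contradiction.
So every satisfying assignment has fog = False.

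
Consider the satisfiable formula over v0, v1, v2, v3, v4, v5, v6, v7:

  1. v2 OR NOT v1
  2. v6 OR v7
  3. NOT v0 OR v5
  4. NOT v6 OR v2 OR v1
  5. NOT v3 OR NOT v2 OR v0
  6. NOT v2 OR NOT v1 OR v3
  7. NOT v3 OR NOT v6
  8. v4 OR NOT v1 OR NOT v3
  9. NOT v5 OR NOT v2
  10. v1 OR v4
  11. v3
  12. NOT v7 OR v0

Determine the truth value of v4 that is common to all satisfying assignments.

True

Suppose v4 = false.
Unit clause (v1) forces v1 = true.
Unit clause (v2) forces v2 = true.
Unit clause (v3) forces v3 = true.
But (NOT v3) is also a unit clause — contradiction.
So every satisfying assignment has v4 = True.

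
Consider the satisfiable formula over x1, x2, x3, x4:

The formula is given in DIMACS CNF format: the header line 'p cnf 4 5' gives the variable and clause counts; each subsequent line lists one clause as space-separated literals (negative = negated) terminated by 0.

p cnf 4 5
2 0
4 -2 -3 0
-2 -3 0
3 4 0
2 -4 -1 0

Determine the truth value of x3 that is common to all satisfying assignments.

False

Suppose x3 = True.
The clause (x2) is unit, so x2 = True.
That conflicts with the unit clause (¬x2).
So every satisfying assignment has x3 = False.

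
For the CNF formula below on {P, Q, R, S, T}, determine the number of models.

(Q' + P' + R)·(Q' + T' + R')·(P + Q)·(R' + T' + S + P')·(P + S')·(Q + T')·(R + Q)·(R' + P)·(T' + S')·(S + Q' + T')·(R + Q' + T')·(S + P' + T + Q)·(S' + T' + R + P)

4

There are 2^5 = 32 truth assignments over (P, Q, R, S, T).
Split on Q. With Q = 1, the clauses containing Q are satisfied and Q' drops from the rest; 3 of the 2^4 = 16 assignments to the other variables satisfy what remains.
With Q = 0, by the same count on the reduced clause set, 1 assignment works.
(One model: P=F, Q=T, R=F, S=F, T=F.)
Total: 3 + 1 = 4.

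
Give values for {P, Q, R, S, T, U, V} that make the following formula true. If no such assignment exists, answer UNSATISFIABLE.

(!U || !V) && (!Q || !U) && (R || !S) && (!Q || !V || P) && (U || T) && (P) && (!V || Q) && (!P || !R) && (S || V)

P=true,  Q=true,  R=false,  S=false,  T=true,  U=false,  V=true

From the singleton clause (P), P = true.
From the singleton clause (!R), R = false.
From the singleton clause (!S), S = false.
From the singleton clause (V), V = true.
From the singleton clause (!U), U = false.
From the singleton clause (T), T = true.
From the singleton clause (Q), Q = true.
This assignment satisfies each clause.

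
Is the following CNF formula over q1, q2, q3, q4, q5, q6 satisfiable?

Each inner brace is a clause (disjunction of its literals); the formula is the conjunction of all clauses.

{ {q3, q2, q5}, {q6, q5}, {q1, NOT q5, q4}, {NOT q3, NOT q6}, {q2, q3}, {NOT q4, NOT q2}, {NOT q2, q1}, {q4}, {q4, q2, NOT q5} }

Unit clause (q4) forces q4 = true.
Unit clause (NOT q2) forces q2 = false.
Unit clause (q3) forces q3 = true.
Unit clause (NOT q6) forces q6 = false.
Unit clause (q5) forces q5 = true.
Every clause is now satisfied; q1 is unconstrained.
A satisfying assignment: q1: true,  q2: false,  q3: true,  q4: true,  q5: true,  q6: false.

Yes, satisfiable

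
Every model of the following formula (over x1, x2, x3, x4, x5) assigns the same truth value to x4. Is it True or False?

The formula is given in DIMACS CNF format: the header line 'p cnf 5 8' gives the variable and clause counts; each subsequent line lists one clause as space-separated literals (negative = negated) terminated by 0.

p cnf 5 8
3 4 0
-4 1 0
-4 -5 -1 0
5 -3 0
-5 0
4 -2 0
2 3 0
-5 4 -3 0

True

Suppose x4 = False.
The clause (x3) is unit, so x3 = True.
The clause (x5) is unit, so x5 = True.
Now (¬x5) is unsatisfied and unit — conflict.
So every satisfying assignment has x4 = True.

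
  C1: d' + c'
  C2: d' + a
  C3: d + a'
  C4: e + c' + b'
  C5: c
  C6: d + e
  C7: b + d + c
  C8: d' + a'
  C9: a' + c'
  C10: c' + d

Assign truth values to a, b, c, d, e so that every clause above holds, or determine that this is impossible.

UNSATISFIABLE

Unit clause (c) forces c = 1.
Unit clause (d') forces d = 0.
Now (d) is unsatisfied and unit — conflict.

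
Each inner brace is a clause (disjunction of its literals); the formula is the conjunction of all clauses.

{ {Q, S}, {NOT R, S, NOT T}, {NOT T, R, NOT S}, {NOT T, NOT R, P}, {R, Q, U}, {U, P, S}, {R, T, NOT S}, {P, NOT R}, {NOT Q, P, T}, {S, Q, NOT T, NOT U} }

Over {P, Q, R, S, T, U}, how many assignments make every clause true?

There are 2^6 = 64 truth assignments over (P, Q, R, S, T, U).
Split on S. With S = true, the clauses containing S are satisfied and NOT S drops from the rest; 8 of the 2^5 = 32 assignments to the other variables satisfy what remains.
With S = false, by the same count on the reduced clause set, 7 assignments work.
Total: 8 + 7 = 15.

15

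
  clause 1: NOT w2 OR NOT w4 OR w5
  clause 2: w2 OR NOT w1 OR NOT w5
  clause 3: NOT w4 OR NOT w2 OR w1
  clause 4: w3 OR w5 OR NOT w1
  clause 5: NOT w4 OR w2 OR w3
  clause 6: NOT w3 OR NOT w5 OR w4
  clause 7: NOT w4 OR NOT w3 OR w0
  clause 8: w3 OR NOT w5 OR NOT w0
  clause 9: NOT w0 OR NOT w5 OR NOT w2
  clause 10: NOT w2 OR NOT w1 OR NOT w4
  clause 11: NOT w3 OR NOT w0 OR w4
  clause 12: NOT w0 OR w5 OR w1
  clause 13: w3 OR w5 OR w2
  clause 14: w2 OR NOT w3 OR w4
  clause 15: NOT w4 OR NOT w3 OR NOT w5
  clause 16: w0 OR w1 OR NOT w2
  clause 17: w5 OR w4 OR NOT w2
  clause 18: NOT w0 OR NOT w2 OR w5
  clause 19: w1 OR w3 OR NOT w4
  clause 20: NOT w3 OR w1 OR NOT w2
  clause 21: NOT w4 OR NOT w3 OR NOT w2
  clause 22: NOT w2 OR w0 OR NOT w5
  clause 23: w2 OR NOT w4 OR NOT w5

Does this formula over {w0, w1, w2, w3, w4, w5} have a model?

Branch on w2: set w2 = false.
Branch on w1: set w1 = false.
Branch on w4: set w4 = false.
(NOT w3) alone gives w3 = false.
(w5) alone gives w5 = true.
(NOT w0) alone gives w0 = false.
All clauses are satisfied.
A satisfying assignment: w0=false,  w1=false,  w2=false,  w3=false,  w4=false,  w5=true.

Yes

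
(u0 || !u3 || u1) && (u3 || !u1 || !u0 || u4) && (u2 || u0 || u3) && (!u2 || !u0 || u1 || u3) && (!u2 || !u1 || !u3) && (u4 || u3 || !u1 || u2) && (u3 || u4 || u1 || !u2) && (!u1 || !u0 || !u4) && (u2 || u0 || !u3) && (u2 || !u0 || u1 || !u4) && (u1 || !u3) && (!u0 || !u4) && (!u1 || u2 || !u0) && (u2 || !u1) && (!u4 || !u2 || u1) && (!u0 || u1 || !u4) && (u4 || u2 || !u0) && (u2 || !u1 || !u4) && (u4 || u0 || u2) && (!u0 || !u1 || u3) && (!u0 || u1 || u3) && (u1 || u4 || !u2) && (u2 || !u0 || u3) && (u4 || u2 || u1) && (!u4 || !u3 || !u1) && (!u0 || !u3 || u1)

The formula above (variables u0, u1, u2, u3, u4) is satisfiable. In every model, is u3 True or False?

Suppose u3 = true.
The clause (u1) is unit, so u1 = true.
The clause (!u2) is unit, so u2 = false.
That conflicts with the unit clause (u2).
So every satisfying assignment has u3 = False.

False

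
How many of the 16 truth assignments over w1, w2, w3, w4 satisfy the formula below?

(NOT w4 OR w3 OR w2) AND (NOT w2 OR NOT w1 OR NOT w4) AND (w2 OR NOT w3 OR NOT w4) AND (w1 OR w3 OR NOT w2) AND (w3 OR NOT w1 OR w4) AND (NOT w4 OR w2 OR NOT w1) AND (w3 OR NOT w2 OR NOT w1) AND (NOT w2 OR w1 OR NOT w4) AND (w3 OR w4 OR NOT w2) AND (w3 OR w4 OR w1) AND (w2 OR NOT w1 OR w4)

3

There are 2^4 = 16 truth assignments over (w1, w2, w3, w4).
Split on w1. With w1 = true, the clauses containing w1 are satisfied and NOT w1 drops from the rest; 1 of the 2^3 = 8 assignments to the other variables satisfy what remains.
With w1 = false, by the same count on the reduced clause set, 2 assignments work.
(One model: w1=F, w2=F, w3=T, w4=F.)
Total: 1 + 2 = 3.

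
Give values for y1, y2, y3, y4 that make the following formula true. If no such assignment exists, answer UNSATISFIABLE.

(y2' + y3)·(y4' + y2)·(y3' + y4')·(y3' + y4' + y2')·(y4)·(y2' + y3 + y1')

UNSATISFIABLE

From the singleton clause (y4), y4 = 1.
From the singleton clause (y2), y2 = 1.
From the singleton clause (y3), y3 = 1.
But (y3') is also a unit clause — contradiction.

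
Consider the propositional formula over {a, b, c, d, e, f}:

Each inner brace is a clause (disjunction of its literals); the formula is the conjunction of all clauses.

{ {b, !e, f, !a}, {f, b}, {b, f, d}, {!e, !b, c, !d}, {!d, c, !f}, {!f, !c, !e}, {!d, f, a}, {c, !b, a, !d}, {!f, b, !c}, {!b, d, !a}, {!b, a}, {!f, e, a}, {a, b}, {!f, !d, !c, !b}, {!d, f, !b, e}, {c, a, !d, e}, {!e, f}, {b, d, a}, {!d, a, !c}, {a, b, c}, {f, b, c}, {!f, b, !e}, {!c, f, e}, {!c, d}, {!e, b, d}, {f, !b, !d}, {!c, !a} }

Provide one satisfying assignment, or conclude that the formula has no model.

Branch on f: set f = true.
Branch on d: set d = false.
From the singleton clause (!c), c = false.
Branch on b: set b = false.
From the singleton clause (a), a = true.
From the singleton clause (!e), e = false.
This assignment satisfies each clause.

a ↦ true; b ↦ false; c ↦ false; d ↦ false; e ↦ false; f ↦ true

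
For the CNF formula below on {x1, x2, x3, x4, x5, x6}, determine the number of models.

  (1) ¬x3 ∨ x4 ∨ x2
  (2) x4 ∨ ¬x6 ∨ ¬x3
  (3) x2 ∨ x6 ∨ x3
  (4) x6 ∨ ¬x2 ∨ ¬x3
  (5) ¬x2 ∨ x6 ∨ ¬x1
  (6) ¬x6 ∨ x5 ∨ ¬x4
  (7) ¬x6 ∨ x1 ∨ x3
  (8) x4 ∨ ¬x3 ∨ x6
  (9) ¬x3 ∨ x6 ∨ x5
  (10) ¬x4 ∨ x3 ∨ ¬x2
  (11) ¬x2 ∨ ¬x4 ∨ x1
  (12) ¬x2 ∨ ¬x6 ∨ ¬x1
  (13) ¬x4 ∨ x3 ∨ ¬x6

8

There are 2^6 = 64 truth assignments over (x1, x2, x3, x4, x5, x6).
Split on x3. With x3 = True, the clauses containing x3 are satisfied and ¬x3 drops from the rest; 4 of the 2^5 = 32 assignments to the other variables satisfy what remains.
With x3 = False, by the same count on the reduced clause set, 4 assignments work.
(One model: x1=F, x2=F, x3=T, x4=T, x5=T, x6=F.)
Total: 4 + 4 = 8.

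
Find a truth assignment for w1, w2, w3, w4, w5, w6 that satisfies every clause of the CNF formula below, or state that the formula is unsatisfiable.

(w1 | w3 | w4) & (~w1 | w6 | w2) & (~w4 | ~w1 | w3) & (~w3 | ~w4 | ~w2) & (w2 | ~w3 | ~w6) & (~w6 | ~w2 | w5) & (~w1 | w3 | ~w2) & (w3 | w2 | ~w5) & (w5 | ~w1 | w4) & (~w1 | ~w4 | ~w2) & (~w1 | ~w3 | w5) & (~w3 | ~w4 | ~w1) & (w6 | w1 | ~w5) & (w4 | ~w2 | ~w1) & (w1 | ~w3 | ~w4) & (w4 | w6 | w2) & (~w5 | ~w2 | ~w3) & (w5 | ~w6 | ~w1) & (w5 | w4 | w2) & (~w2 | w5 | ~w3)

Try w1 = 0.
Try w3 = 0.
The clause (w4) is unit, so w4 = 1.
Try w2 = 1.
Try w6 = 0.
The clause (~w5) is unit, so w5 = 0.
This assignment satisfies each clause.

w1=0, w2=1, w3=0, w4=1, w5=0, w6=0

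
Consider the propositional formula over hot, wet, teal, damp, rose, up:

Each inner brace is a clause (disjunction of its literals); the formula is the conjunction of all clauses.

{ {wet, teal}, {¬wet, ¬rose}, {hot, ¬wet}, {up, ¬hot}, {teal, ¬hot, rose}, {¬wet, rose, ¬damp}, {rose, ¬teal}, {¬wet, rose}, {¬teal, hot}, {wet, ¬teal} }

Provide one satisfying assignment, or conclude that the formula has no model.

Suppose wet = True.
(¬rose) alone gives rose = False.
Now (rose) is unsatisfied and unit — conflict.
Backtrack on wet: now try wet = False.
(teal) alone gives teal = True.
Now (¬teal) is unsatisfied and unit — conflict.
Both values of wet lead to a conflict.

UNSATISFIABLE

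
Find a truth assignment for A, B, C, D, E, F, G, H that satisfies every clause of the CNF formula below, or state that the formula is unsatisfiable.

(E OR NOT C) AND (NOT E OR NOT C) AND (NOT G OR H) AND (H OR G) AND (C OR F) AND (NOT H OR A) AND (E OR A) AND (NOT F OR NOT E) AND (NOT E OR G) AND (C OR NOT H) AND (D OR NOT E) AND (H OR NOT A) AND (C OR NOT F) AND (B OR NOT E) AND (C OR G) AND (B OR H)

UNSATISFIABLE

Case E = true:
The clause (NOT C) is unit, so C = false.
The clause (F) is unit, so F = true.
Now (NOT F) is unsatisfied and unit — conflict.
Undo E and try E = false.
The clause (NOT C) is unit, so C = false.
The clause (F) is unit, so F = true.
Now (NOT F) is unsatisfied and unit — conflict.
Neither E = true nor E = false works.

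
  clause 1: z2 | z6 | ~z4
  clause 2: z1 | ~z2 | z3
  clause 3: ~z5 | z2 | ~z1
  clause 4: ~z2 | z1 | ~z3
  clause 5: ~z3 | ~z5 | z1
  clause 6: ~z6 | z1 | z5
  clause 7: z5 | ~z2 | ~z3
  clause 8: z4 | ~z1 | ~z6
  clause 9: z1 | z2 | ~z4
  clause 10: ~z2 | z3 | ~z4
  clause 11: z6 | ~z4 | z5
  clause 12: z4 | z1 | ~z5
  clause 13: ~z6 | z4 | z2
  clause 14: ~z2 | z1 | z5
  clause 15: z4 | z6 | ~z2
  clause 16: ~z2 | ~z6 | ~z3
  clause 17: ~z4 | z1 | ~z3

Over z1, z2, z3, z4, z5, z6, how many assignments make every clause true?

There are 2^6 = 64 truth assignments over (z1, z2, z3, z4, z5, z6).
Split on z3. With z3 = 1, the clauses containing z3 are satisfied and ~z3 drops from the rest; 4 of the 2^5 = 32 assignments to the other variables satisfy what remains.
With z3 = 0, by the same count on the reduced clause set, 3 assignments work.
Total: 4 + 3 = 7.

7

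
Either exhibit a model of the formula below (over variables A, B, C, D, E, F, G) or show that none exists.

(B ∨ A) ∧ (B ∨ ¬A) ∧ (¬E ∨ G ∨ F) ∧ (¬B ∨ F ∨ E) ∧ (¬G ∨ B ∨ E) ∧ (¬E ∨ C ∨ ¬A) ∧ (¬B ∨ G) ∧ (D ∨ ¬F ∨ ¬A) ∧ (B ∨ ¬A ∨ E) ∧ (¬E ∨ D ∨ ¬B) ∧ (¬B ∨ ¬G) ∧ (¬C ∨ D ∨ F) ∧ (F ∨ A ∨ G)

Case B = True:
Unit clause (G) forces G = True.
Now (¬G) is unsatisfied and unit — conflict.
That branch fails; take B = False instead.
Unit clause (A) forces A = True.
Now (¬A) is unsatisfied and unit — conflict.
Neither B = True nor B = False works.

UNSATISFIABLE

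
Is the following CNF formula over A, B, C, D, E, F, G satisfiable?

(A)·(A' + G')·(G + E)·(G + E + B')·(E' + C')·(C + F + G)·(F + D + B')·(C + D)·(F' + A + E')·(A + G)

(A) alone gives A = 1.
(G') alone gives G = 0.
(E) alone gives E = 1.
(C') alone gives C = 0.
(F) alone gives F = 1.
(D) alone gives D = 1.
No clause remains; B is free.
A satisfying assignment: A: 1, B: 1, C: 0, D: 1, E: 1, F: 1, G: 0.

Yes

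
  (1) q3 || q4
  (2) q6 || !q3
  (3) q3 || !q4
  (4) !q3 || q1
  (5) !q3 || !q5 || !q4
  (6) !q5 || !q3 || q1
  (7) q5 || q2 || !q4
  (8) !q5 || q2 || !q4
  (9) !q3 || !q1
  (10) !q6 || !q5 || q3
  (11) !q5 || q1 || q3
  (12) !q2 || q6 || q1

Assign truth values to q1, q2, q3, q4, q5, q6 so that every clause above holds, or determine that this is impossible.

UNSATISFIABLE

Case q3 = true:
Unit clause (q6) forces q6 = true.
Unit clause (q1) forces q1 = true.
Now (!q1) is unsatisfied and unit — conflict.
So q3 must be the other value — set q3 = false.
Unit clause (q4) forces q4 = true.
Now (!q4) is unsatisfied and unit — conflict.
Both values of q3 lead to a conflict.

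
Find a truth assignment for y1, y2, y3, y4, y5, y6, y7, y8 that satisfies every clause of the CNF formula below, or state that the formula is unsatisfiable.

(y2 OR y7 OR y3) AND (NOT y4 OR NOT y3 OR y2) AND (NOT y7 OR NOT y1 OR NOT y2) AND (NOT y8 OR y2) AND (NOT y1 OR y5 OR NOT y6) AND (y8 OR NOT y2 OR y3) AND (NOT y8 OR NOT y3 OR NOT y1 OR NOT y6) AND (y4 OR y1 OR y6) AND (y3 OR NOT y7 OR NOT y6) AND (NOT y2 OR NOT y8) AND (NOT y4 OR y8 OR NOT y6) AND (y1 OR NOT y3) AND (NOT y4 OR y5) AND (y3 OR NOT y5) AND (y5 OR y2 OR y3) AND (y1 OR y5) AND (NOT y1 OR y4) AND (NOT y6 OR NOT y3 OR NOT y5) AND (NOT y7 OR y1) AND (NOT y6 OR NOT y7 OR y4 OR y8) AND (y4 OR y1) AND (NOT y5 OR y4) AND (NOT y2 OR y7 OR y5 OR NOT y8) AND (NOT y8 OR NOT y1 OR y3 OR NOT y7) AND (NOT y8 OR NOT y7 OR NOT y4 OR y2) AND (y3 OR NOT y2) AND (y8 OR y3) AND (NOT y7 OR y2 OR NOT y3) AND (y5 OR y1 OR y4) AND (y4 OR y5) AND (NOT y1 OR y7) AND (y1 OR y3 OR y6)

Branch on y8: set y8 = false.
Unit clause (y3) forces y3 = true.
Unit clause (y1) forces y1 = true.
Unit clause (y4) forces y4 = true.
Unit clause (y2) forces y2 = true.
Unit clause (NOT y7) forces y7 = false.
But (y7) is also a unit clause — contradiction.
Backtrack on y8: now try y8 = true.
Unit clause (y2) forces y2 = true.
But (NOT y2) is also a unit clause — contradiction.
Either choice for y8 ends in contradiction.

UNSATISFIABLE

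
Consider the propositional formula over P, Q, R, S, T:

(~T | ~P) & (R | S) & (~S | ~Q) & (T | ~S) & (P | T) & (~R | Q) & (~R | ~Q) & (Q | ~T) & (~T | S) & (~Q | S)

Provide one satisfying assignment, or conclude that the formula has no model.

UNSATISFIABLE

Suppose T = 0.
(~S) alone gives S = 0.
(R) alone gives R = 1.
(P) alone gives P = 1.
(Q) alone gives Q = 1.
Now (~Q) is unsatisfied and unit — conflict.
Undo T and try T = 1.
(~P) alone gives P = 0.
(Q) alone gives Q = 1.
(~S) alone gives S = 0.
Now (S) is unsatisfied and unit — conflict.
Both values of T lead to a conflict.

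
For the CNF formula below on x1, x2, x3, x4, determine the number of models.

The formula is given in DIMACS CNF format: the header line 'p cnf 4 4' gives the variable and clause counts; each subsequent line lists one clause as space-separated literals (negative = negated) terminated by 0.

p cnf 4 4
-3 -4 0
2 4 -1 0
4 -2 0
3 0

There are 2^4 = 16 truth assignments over (x1, x2, x3, x4).
Check each against the 4 clauses (columns in the order x1, x2, x3, x4):
  F F F F  ✗ fails (x3)
  F F F T  ✗ fails (x3)
  F F T F  ✓ satisfies all
  F F T T  ✗ fails (¬x3 ∨ ¬x4)
  F T F F  ✗ fails (x4 ∨ ¬x2)
  F T F T  ✗ fails (x3)
  F T T F  ✗ fails (x4 ∨ ¬x2)
  F T T T  ✗ fails (¬x3 ∨ ¬x4)
  T F F F  ✗ fails (x2 ∨ x4 ∨ ¬x1)
  T F F T  ✗ fails (x3)
  T F T F  ✗ fails (x2 ∨ x4 ∨ ¬x1)
  T F T T  ✗ fails (¬x3 ∨ ¬x4)
  T T F F  ✗ fails (x4 ∨ ¬x2)
  T T F T  ✗ fails (x3)
  T T T F  ✗ fails (x4 ∨ ¬x2)
  T T T T  ✗ fails (¬x3 ∨ ¬x4)
1 of the 16 rows is a model.

1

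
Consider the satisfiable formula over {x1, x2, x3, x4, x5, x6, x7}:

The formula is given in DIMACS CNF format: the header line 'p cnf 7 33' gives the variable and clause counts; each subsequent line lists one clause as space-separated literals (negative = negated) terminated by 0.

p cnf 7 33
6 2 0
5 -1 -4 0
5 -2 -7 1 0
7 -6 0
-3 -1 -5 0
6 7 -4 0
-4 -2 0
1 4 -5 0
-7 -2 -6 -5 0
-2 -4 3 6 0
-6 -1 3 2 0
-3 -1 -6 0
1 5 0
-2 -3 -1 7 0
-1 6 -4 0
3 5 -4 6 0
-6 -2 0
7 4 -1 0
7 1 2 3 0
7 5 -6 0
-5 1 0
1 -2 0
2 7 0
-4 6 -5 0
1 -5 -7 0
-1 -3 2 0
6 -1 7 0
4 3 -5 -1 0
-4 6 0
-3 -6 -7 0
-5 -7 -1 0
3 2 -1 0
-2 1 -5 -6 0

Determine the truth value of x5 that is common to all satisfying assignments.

Suppose x5 = True.
From the singleton clause (x1), x1 = True.
From the singleton clause (¬x3), x3 = False.
From the singleton clause (x4), x4 = True.
From the singleton clause (¬x2), x2 = False.
Now (x2) is unsatisfied and unit — conflict.
So every satisfying assignment has x5 = False.

False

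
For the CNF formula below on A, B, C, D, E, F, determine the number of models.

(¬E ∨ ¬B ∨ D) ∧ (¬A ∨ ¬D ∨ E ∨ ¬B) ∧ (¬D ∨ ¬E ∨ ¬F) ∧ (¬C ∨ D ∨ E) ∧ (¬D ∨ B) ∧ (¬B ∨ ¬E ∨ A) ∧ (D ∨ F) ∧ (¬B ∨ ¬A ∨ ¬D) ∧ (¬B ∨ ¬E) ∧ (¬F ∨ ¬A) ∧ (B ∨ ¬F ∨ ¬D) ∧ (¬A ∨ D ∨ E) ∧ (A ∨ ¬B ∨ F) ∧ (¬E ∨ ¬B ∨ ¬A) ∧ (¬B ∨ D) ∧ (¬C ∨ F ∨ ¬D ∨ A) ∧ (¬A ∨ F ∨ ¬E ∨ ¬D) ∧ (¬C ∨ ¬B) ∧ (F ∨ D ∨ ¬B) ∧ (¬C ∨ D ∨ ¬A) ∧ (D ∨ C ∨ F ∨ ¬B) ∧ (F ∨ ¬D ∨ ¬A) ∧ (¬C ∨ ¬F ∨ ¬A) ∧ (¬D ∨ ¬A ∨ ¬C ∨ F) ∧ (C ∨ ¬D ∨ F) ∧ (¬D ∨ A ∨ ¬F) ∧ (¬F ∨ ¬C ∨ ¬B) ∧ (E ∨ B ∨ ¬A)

3

There are 2^6 = 64 truth assignments over (A, B, C, D, E, F).
Split on E. With E = True, the clauses containing E are satisfied and ¬E drops from the rest; 2 of the 2^5 = 32 assignments to the other variables satisfy what remains.
With E = False, by the same count on the reduced clause set, 1 assignment works.
Total: 2 + 1 = 3.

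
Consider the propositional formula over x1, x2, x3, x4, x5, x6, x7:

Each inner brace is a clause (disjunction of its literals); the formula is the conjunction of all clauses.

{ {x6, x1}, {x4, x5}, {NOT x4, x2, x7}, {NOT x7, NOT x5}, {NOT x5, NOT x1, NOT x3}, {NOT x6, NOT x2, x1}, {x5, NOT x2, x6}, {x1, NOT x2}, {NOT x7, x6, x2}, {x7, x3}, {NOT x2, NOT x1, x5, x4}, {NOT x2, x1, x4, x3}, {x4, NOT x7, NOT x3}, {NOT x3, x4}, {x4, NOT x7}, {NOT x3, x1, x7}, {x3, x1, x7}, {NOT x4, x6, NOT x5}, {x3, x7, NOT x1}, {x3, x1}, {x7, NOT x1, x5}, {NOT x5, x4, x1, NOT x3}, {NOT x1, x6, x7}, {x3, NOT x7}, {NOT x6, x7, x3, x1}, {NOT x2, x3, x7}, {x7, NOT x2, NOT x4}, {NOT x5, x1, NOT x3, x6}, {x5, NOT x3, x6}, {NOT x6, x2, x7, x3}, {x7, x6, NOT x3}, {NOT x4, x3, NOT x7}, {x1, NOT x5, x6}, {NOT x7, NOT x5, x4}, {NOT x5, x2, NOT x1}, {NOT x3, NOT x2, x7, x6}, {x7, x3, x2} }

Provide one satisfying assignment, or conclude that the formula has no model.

x1 ↦ true,  x2 ↦ false,  x3 ↦ true,  x4 ↦ true,  x5 ↦ false,  x6 ↦ true,  x7 ↦ true

Suppose x6 = true.
Suppose x4 = true.
Suppose x2 = false.
Unit clause (x7) forces x7 = true.
Unit clause (NOT x5) forces x5 = false.
Unit clause (x3) forces x3 = true.
All clauses hold; x1 can take either value.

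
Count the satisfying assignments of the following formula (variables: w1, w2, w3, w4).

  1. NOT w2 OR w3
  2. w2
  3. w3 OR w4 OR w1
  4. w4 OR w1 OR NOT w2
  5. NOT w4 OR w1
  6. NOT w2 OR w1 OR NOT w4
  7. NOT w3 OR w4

There are 2^4 = 16 truth assignments over (w1, w2, w3, w4).
Check each against the 7 clauses (columns in the order w1, w2, w3, w4):
  F F F F  ✗ fails (w2)
  F F F T  ✗ fails (w2)
  F F T F  ✗ fails (w2)
  F F T T  ✗ fails (w2)
  F T F F  ✗ fails (NOT w2 OR w3)
  F T F T  ✗ fails (NOT w2 OR w3)
  F T T F  ✗ fails (w4 OR w1 OR NOT w2)
  F T T T  ✗ fails (NOT w4 OR w1)
  T F F F  ✗ fails (w2)
  T F F T  ✗ fails (w2)
  T F T F  ✗ fails (w2)
  T F T T  ✗ fails (w2)
  T T F F  ✗ fails (NOT w2 OR w3)
  T T F T  ✗ fails (NOT w2 OR w3)
  T T T F  ✗ fails (NOT w3 OR w4)
  T T T T  ✓ satisfies all
1 of the 16 rows is a model.

1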